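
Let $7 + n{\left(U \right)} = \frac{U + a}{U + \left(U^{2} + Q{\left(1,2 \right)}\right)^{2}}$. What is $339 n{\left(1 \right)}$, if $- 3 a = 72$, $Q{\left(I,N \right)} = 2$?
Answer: $- \frac{31527}{10} \approx -3152.7$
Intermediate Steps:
$a = -24$ ($a = \left(- \frac{1}{3}\right) 72 = -24$)
$n{\left(U \right)} = -7 + \frac{-24 + U}{U + \left(2 + U^{2}\right)^{2}}$ ($n{\left(U \right)} = -7 + \frac{U - 24}{U + \left(U^{2} + 2\right)^{2}} = -7 + \frac{-24 + U}{U + \left(2 + U^{2}\right)^{2}}$)
$339 n{\left(1 \right)} = 339 \frac{-24 - 7 \left(2 + 1^{2}\right)^{2} - 6}{1 + \left(2 + 1^{2}\right)^{2}} = 339 \frac{-24 - 7 \left(2 + 1\right)^{2} - 6}{1 + \left(2 + 1\right)^{2}} = 339 \frac{-24 - 7 \cdot 3^{2} - 6}{1 + 3^{2}} = 339 \frac{-24 - 63 - 6}{1 + 9} = 339 \frac{-24 - 63 - 6}{10} = 339 \cdot \frac{1}{10} \left(-93\right) = 339 \left(- \frac{93}{10}\right) = - \frac{31527}{10}$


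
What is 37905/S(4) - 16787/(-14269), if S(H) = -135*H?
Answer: -35453431/513684 ≈ -69.018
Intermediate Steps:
37905/S(4) - 16787/(-14269) = 37905/((-135*4)) - 16787/(-14269) = 37905/(-540) - 16787*(-1/14269) = 37905*(-1/540) + 16787/14269 = -2527/36 + 16787/14269 = -35453431/513684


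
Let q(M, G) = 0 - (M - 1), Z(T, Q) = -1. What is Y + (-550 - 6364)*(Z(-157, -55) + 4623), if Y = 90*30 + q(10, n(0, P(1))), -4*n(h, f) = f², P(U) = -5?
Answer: -31953817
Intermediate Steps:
n(h, f) = -f²/4
q(M, G) = 1 - M (q(M, G) = 0 - (-1 + M) = 0 + (1 - M) = 1 - M)
Y = 2691 (Y = 90*30 + (1 - 1*10) = 2700 + (1 - 10) = 2700 - 9 = 2691)
Y + (-550 - 6364)*(Z(-157, -55) + 4623) = 2691 + (-550 - 6364)*(-1 + 4623) = 2691 - 6914*4622 = 2691 - 31956508 = -31953817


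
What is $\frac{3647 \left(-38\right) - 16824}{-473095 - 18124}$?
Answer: $\frac{155410}{491219} \approx 0.31638$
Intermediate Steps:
$\frac{3647 \left(-38\right) - 16824}{-473095 - 18124} = \frac{-138586 - 16824}{-491219} = \left(-155410\right) \left(- \frac{1}{491219}\right) = \frac{155410}{491219}$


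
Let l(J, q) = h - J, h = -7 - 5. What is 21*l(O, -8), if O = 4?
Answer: -336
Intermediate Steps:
h = -12
l(J, q) = -12 - J
21*l(O, -8) = 21*(-12 - 1*4) = 21*(-12 - 4) = 21*(-16) = -336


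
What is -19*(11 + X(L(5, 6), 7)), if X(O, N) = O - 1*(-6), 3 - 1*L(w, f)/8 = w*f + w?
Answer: 4541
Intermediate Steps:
L(w, f) = 24 - 8*w - 8*f*w (L(w, f) = 24 - 8*(w*f + w) = 24 - 8*(f*w + w) = 24 - 8*(w + f*w) = 24 + (-8*w - 8*f*w) = 24 - 8*w - 8*f*w)
X(O, N) = 6 + O (X(O, N) = O + 6 = 6 + O)
-19*(11 + X(L(5, 6), 7)) = -19*(11 + (6 + (24 - 8*5 - 8*6*5))) = -19*(11 + (6 + (24 - 40 - 240))) = -19*(11 + (6 - 256)) = -19*(11 - 250) = -19*(-239) = 4541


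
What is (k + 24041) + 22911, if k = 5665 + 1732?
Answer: 54349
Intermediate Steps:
k = 7397
(k + 24041) + 22911 = (7397 + 24041) + 22911 = 31438 + 22911 = 54349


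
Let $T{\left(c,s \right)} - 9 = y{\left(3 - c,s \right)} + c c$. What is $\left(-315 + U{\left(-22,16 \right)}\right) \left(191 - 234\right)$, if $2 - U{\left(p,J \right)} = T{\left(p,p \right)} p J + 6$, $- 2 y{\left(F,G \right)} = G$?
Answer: $-7614827$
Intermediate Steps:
$y{\left(F,G \right)} = - \frac{G}{2}$
$T{\left(c,s \right)} = 9 + c^{2} - \frac{s}{2}$ ($T{\left(c,s \right)} = 9 + \left(- \frac{s}{2} + c c\right) = 9 + \left(- \frac{s}{2} + c^{2}\right) = 9 + \left(c^{2} - \frac{s}{2}\right) = 9 + c^{2} - \frac{s}{2}$)
$U{\left(p,J \right)} = -4 - J p \left(9 + p^{2} - \frac{p}{2}\right)$ ($U{\left(p,J \right)} = 2 - \left(\left(9 + p^{2} - \frac{p}{2}\right) p J + 6\right) = 2 - \left(p \left(9 + p^{2} - \frac{p}{2}\right) J + 6\right) = 2 - \left(J p \left(9 + p^{2} - \frac{p}{2}\right) + 6\right) = 2 - \left(6 + J p \left(9 + p^{2} - \frac{p}{2}\right)\right) = -4 - J p \left(9 + p^{2} - \frac{p}{2}\right)$)
$\left(-315 + U{\left(-22,16 \right)}\right) \left(191 - 234\right) = \left(-315 - \left(4 + 8 \left(-22\right) \left(18 - -22 + 2 \left(-22\right)^{2}\right)\right)\right) \left(191 - 234\right) = \left(-315 - \left(4 + 8 \left(-22\right) \left(18 + 22 + 2 \cdot 484\right)\right)\right) \left(-43\right) = \left(-315 - \left(4 + 8 \left(-22\right) \left(18 + 22 + 968\right)\right)\right) \left(-43\right) = \left(-315 - \left(4 + 8 \left(-22\right) 1008\right)\right) \left(-43\right) = \left(-315 + \left(-4 + 177408\right)\right) \left(-43\right) = \left(-315 + 177404\right) \left(-43\right) = 177089 \left(-43\right) = -7614827$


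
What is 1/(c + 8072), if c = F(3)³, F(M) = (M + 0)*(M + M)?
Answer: 1/13904 ≈ 7.1922e-5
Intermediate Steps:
F(M) = 2*M² (F(M) = M*(2*M) = 2*M²)
c = 5832 (c = (2*3²)³ = (2*9)³ = 18³ = 5832)
1/(c + 8072) = 1/(5832 + 8072) = 1/13904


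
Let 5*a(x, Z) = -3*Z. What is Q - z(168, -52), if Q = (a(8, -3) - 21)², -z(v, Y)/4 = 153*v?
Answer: 2579616/25 ≈ 1.0318e+5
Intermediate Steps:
a(x, Z) = -3*Z/5 (a(x, Z) = (-3*Z)/5 = -3*Z/5)
z(v, Y) = -612*v
Q = 9216/25 (Q = (-⅗*(-3) - 21)² = (9/5 - 21)² = (-96/5)² = 9216/25 ≈ 368.64)
Q - z(168, -52) = 9216/25 - (-612)*168 = 9216/25 - 1*(-102816) = 9216/25 + 102816 = 2579616/25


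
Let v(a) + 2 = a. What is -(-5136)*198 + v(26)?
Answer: 1016952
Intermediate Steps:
v(a) = -2 + a
-(-5136)*198 + v(26) = -(-5136)*198 + (-2 + 26) = -856*(-1188) + 24 = 1016928 + 24 = 1016952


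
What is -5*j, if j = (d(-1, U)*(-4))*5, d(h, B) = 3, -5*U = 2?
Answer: 300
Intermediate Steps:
U = -⅖ (U = -⅕*2 = -⅖ ≈ -0.40000)
j = -60 (j = (3*(-4))*5 = -12*5 = -60)
-5*j = -5*(-60) = 300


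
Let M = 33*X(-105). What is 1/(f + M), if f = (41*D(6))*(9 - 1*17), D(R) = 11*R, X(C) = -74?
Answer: -1/24090 ≈ -4.1511e-5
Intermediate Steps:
M = -2442 (M = 33*(-74) = -2442)
f = -21648 (f = (41*(11*6))*(9 - 1*17) = (41*66)*(9 - 17) = 2706*(-8) = -21648)
1/(f + M) = 1/(-21648 - 2442) = 1/(-24090) = -1/24090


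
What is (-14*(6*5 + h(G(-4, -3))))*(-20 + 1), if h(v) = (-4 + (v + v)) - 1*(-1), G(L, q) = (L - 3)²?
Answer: 33250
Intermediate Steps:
G(L, q) = (-3 + L)²
h(v) = -3 + 2*v (h(v) = (-4 + 2*v) + 1 = -3 + 2*v)
(-14*(6*5 + h(G(-4, -3))))*(-20 + 1) = (-14*(6*5 + (-3 + 2*(-3 - 4)²)))*(-20 + 1) = -14*(30 + (-3 + 2*(-7)²))*(-19) = -14*(30 + (-3 + 2*49))*(-19) = -14*(30 + (-3 + 98))*(-19) = -14*(30 + 95)*(-19) = -14*125*(-19) = -1750*(-19) = 33250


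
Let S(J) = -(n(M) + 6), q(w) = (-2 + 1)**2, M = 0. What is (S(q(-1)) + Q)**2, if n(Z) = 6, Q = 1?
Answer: 121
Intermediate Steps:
q(w) = 1 (q(w) = (-1)**2 = 1)
S(J) = -12 (S(J) = -(6 + 6) = -1*12 = -12)
(S(q(-1)) + Q)**2 = (-12 + 1)**2 = (-11)**2 = 121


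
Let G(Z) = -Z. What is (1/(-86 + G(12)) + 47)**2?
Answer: 21206025/9604 ≈ 2208.0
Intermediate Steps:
(1/(-86 + G(12)) + 47)**2 = (1/(-86 - 1*12) + 47)**2 = (1/(-86 - 12) + 47)**2 = (1/(-98) + 47)**2 = (-1/98 + 47)**2 = (4605/98)**2 = 21206025/9604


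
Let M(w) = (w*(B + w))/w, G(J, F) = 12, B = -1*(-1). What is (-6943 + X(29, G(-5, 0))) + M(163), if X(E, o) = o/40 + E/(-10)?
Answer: -33908/5 ≈ -6781.6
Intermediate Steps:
B = 1
X(E, o) = -E/10 + o/40 (X(E, o) = o*(1/40) + E*(-⅒) = o/40 - E/10 = -E/10 + o/40)
M(w) = 1 + w (M(w) = (w*(1 + w))/w = 1 + w)
(-6943 + X(29, G(-5, 0))) + M(163) = (-6943 + (-⅒*29 + (1/40)*12)) + (1 + 163) = (-6943 + (-29/10 + 3/10)) + 164 = (-6943 - 13/5) + 164 = -34728/5 + 164 = -33908/5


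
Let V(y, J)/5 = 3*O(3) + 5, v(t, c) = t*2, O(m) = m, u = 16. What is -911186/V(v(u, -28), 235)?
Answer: -455593/35 ≈ -13017.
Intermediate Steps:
v(t, c) = 2*t
V(y, J) = 70 (V(y, J) = 5*(3*3 + 5) = 5*(9 + 5) = 5*14 = 70)
-911186/V(v(u, -28), 235) = -911186/70 = -911186*1/70 = -455593/35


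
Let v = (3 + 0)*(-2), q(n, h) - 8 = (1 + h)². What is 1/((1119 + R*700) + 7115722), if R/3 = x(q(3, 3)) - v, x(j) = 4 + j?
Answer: 1/7188241 ≈ 1.3912e-7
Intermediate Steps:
q(n, h) = 8 + (1 + h)²
v = -6 (v = 3*(-2) = -6)
R = 102 (R = 3*((4 + (8 + (1 + 3)²)) - 1*(-6)) = 3*((4 + (8 + 4²)) + 6) = 3*((4 + (8 + 16)) + 6) = 3*((4 + 24) + 6) = 3*(28 + 6) = 3*34 = 102)
1/((1119 + R*700) + 7115722) = 1/((1119 + 102*700) + 7115722) = 1/((1119 + 71400) + 7115722) = 1/(72519 + 7115722) = 1/7188241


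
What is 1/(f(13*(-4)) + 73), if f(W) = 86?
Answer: 1/159 ≈ 0.0062893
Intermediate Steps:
1/(f(13*(-4)) + 73) = 1/(86 + 73) = 1/159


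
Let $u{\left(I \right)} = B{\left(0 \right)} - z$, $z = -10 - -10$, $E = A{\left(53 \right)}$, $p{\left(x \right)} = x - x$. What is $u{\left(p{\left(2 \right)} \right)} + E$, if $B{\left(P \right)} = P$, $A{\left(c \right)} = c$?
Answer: $53$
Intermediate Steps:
$p{\left(x \right)} = 0$
$E = 53$
$z = 0$ ($z = -10 + 10 = 0$)
$u{\left(I \right)} = 0$ ($u{\left(I \right)} = 0 - 0 = 0 + 0 = 0$)
$u{\left(p{\left(2 \right)} \right)} + E = 0 + 53 = 53$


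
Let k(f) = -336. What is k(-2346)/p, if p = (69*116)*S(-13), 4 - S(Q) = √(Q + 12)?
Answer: -112/11339 - 28*I/11339 ≈ -0.0098774 - 0.0024694*I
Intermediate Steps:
S(Q) = 4 - √(12 + Q) (S(Q) = 4 - √(Q + 12) = 4 - √(12 + Q))
p = 32016 - 8004*I (p = (69*116)*(4 - √(12 - 13)) = 8004*(4 - √(-1)) = 8004*(4 - I) = 32016 - 8004*I ≈ 32016.0 - 8004.0*I)
k(-2346)/p = -336*(32016 + 8004*I)/1089088272 = -7*(32016 + 8004*I)/22689339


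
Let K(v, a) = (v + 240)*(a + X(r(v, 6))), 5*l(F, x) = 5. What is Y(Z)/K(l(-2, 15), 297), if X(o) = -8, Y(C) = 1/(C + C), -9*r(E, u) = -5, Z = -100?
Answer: -1/13929800 ≈ -7.1789e-8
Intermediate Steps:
r(E, u) = 5/9 (r(E, u) = -⅑*(-5) = 5/9)
Y(C) = 1/(2*C)
l(F, x) = 1 (l(F, x) = (⅕)*5 = 1)
K(v, a) = (-8 + a)*(240 + v) (K(v, a) = (v + 240)*(a - 8) = (240 + v)*(-8 + a) = (-8 + a)*(240 + v))
Y(Z)/K(l(-2, 15), 297) = ((½)/(-100))/(-1920 - 8*1 + 240*297 + 297*1) = ((½)*(-1/100))/(-1920 - 8 + 71280 + 297) = -1/200/69649 = -1/200*1/69649 = -1/13929800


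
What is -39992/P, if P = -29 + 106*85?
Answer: -39992/8981 ≈ -4.4530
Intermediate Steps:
P = 8981 (P = -29 + 9010 = 8981)
-39992/P = -39992/8981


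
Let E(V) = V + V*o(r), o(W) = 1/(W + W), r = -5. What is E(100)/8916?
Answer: 15/1486 ≈ 0.010094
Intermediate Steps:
o(W) = 1/(2*W)
E(V) = 9*V/10 (E(V) = V + V*((1/2)/(-5)) = V + V*((1/2)*(-1/5)) = V + V*(-1/10) = V - V/10 = 9*V/10)
E(100)/8916 = ((9/10)*100)/8916 = 90*(1/8916) = 15/1486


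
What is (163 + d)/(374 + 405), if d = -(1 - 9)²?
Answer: 99/779 ≈ 0.12709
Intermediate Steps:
d = -64 (d = -1*(-8)² = -1*64 = -64)
(163 + d)/(374 + 405) = (163 - 64)/(374 + 405) = 99/779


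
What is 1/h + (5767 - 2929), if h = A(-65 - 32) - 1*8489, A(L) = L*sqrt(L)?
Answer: 207105294883/72975794 + 97*I*sqrt(97)/72975794 ≈ 2838.0 + 1.3091e-5*I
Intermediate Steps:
A(L) = L**(3/2)
h = -8489 - 97*I*sqrt(97) (h = (-65 - 32)**(3/2) - 1*8489 = (-97)**(3/2) - 8489 = -97*I*sqrt(97) - 8489 = -8489 - 97*I*sqrt(97) ≈ -8489.0 - 955.34*I)
1/h + (5767 - 2929) = 1/(-8489 - 97*I*sqrt(97)) + (5767 - 2929) = 1/(-8489 - 97*I*sqrt(97)) + 2838 = 2838 + 1/(-8489 - 97*I*sqrt(97))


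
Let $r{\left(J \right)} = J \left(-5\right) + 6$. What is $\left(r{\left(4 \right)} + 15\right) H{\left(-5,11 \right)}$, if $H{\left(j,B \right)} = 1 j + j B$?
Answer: $-60$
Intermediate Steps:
$r{\left(J \right)} = 6 - 5 J$ ($r{\left(J \right)} = - 5 J + 6 = 6 - 5 J$)
$H{\left(j,B \right)} = j + B j$
$\left(r{\left(4 \right)} + 15\right) H{\left(-5,11 \right)} = \left(\left(6 - 20\right) + 15\right) \left(- 5 \left(1 + 11\right)\right) = \left(\left(6 - 20\right) + 15\right) \left(\left(-5\right) 12\right) = \left(-14 + 15\right) \left(-60\right) = 1 \left(-60\right) = -60$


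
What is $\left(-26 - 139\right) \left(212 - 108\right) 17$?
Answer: $-291720$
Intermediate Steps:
$\left(-26 - 139\right) \left(212 - 108\right) 17 = \left(-165\right) 104 \cdot 17 = \left(-17160\right) 17 = -291720$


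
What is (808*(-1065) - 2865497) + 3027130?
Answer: -698887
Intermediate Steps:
(808*(-1065) - 2865497) + 3027130 = (-860520 - 2865497) + 3027130 = -3726017 + 3027130 = -698887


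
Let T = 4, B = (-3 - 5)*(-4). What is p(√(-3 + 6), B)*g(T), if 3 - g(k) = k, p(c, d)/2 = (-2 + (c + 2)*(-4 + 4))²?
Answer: -8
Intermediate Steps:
B = 32 (B = -8*(-4) = 32)
p(c, d) = 8 (p(c, d) = 2*(-2 + (c + 2)*(-4 + 4))² = 2*(-2 + (2 + c)*0)² = 2*(-2 + 0)² = 2*(-2)² = 2*4 = 8)
g(k) = 3 - k
p(√(-3 + 6), B)*g(T) = 8*(3 - 1*4) = 8*(3 - 4) = 8*(-1) = -8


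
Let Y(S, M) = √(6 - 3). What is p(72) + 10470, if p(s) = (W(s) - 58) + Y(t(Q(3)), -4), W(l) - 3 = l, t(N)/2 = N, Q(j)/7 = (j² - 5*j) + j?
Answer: 10487 + √3 ≈ 10489.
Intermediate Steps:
Q(j) = -28*j + 7*j² (Q(j) = 7*((j² - 5*j) + j) = 7*(j² - 4*j) = -28*j + 7*j²)
t(N) = 2*N
Y(S, M) = √3
W(l) = 3 + l
p(s) = -55 + s + √3 (p(s) = ((3 + s) - 58) + √3 = (-55 + s) + √3 = -55 + s + √3)
p(72) + 10470 = (-55 + 72 + √3) + 10470 = (17 + √3) + 10470 = 10487 + √3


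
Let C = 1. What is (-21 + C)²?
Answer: 400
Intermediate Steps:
(-21 + C)² = (-21 + 1)² = (-20)² = 400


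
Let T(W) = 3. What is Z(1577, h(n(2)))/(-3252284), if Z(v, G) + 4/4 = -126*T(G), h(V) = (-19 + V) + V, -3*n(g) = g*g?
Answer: 379/3252284 ≈ 0.00011653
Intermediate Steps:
n(g) = -g**2/3 (n(g) = -g*g/3 = -g**2/3)
h(V) = -19 + 2*V
Z(v, G) = -379 (Z(v, G) = -1 - 126*3 = -1 - 378 = -379)
Z(1577, h(n(2)))/(-3252284) = -379/(-3252284) = -379*(-1/3252284) = 379/3252284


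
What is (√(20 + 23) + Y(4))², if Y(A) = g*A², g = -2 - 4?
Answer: (-96 + √43)² ≈ 8000.0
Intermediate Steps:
g = -6
Y(A) = -6*A²
(√(20 + 23) + Y(4))² = (√(20 + 23) - 6*4²)² = (√43 - 6*16)² = (√43 - 96)² = (-96 + √43)²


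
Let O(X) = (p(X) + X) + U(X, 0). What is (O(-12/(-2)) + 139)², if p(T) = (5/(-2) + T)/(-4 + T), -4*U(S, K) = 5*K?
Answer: 344569/16 ≈ 21536.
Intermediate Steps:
U(S, K) = -5*K/4
p(T) = (-5/2 + T)/(-4 + T) (p(T) = (5*(-½) + T)/(-4 + T) = (-5/2 + T)/(-4 + T))
O(X) = X + (-5/2 + X)/(-4 + X) (O(X) = ((-5/2 + X)/(-4 + X) + X) - 5/4*0 = (X + (-5/2 + X)/(-4 + X)) + 0 = X + (-5/2 + X)/(-4 + X))
(O(-12/(-2)) + 139)² = ((-5/2 + (-12/(-2))² - (-36)/(-2))/(-4 - 12/(-2)) + 139)² = ((-5/2 + (-12*(-½))² - (-36)*(-1)/2)/(-4 - 12*(-½)) + 139)² = ((-5/2 + 6² - 3*6)/(-4 + 6) + 139)² = ((-5/2 + 36 - 18)/2 + 139)² = ((½)*(31/2) + 139)² = (31/4 + 139)² = (587/4)² = 344569/16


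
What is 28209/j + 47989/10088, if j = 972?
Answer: 27601475/817128 ≈ 33.779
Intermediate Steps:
28209/j + 47989/10088 = 28209/972 + 47989/10088 = 28209*(1/972) + 47989*(1/10088) = 9403/324 + 47989/10088 = 27601475/817128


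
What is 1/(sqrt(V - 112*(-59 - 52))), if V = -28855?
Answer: -I*sqrt(16423)/16423 ≈ -0.0078032*I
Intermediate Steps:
1/(sqrt(V - 112*(-59 - 52))) = 1/(sqrt(-28855 - 112*(-59 - 52))) = 1/(sqrt(-28855 - 112*(-111))) = 1/(sqrt(-28855 + 12432)) = 1/(sqrt(-16423)) = 1/(I*sqrt(16423)) = -I*sqrt(16423)/16423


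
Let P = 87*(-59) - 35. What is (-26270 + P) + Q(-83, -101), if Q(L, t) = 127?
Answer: -31311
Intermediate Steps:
P = -5168 (P = -5133 - 35 = -5168)
(-26270 + P) + Q(-83, -101) = (-26270 - 5168) + 127 = -31438 + 127 = -31311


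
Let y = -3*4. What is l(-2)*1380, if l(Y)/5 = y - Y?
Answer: -69000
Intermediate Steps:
y = -12
l(Y) = -60 - 5*Y (l(Y) = 5*(-12 - Y) = -60 - 5*Y)
l(-2)*1380 = (-60 - 5*(-2))*1380 = (-60 + 10)*1380 = -50*1380 = -69000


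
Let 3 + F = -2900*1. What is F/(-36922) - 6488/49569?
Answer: -95651129/1830186618 ≈ -0.052263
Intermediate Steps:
F = -2903 (F = -3 - 2900*1 = -3 - 2900 = -2903)
F/(-36922) - 6488/49569 = -2903/(-36922) - 6488/49569 = -2903*(-1/36922) - 6488*1/49569 = 2903/36922 - 6488/49569 = -95651129/1830186618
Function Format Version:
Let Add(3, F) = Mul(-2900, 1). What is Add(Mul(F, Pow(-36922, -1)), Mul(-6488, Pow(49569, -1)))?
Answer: Rational(-95651129, 1830186618) ≈ -0.052263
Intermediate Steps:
F = -2903 (F = Add(-3, Mul(-2900, 1)) = Add(-3, -2900) = -2903)
Add(Mul(F, Pow(-36922, -1)), Mul(-6488, Pow(49569, -1))) = Add(Mul(-2903, Pow(-36922, -1)), Mul(-6488, Pow(49569, -1))) = Add(Mul(-2903, Rational(-1, 36922)), Mul(-6488, Rational(1, 49569))) = Add(Rational(2903, 36922), Rational(-6488, 49569)) = Rational(-95651129, 1830186618)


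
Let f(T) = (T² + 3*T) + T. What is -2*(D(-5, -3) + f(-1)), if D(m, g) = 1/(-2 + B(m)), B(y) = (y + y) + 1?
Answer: 68/11 ≈ 6.1818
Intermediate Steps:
B(y) = 1 + 2*y (B(y) = 2*y + 1 = 1 + 2*y)
D(m, g) = 1/(-1 + 2*m) (D(m, g) = 1/(-2 + (1 + 2*m)) = 1/(-1 + 2*m))
f(T) = T² + 4*T
-2*(D(-5, -3) + f(-1)) = -2*(1/(-1 + 2*(-5)) - (4 - 1)) = -2*(1/(-1 - 10) - 1*3) = -2*(1/(-11) - 3) = -2*(-1/11 - 3) = -2*(-34/11) = 68/11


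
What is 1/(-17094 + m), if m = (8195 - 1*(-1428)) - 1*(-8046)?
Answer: 1/575 ≈ 0.0017391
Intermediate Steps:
m = 17669 (m = (8195 + 1428) + 8046 = 9623 + 8046 = 17669)
1/(-17094 + m) = 1/(-17094 + 17669) = 1/575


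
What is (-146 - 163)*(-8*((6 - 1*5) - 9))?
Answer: -19776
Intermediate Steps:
(-146 - 163)*(-8*((6 - 1*5) - 9)) = -(-2472)*((6 - 5) - 9) = -(-2472)*(1 - 9) = -(-2472)*(-8) = -309*64 = -19776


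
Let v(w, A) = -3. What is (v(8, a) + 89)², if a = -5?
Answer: 7396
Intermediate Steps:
(v(8, a) + 89)² = (-3 + 89)² = 86² = 7396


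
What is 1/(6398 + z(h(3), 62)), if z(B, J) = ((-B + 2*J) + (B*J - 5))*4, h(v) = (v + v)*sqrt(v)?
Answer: 3437/20410994 - 366*sqrt(3)/10205497 ≈ 0.00010627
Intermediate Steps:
h(v) = 2*v**(3/2) (h(v) = (2*v)*sqrt(v) = 2*v**(3/2))
z(B, J) = -20 - 4*B + 8*J + 4*B*J (z(B, J) = ((-B + 2*J) + (-5 + B*J))*4 = (-5 - B + 2*J + B*J)*4 = -20 - 4*B + 8*J + 4*B*J)
1/(6398 + z(h(3), 62)) = 1/(6398 + (-20 - 8*3**(3/2) + 8*62 + 4*(2*3**(3/2))*62)) = 1/(6398 + (-20 - 8*3*sqrt(3) + 496 + 4*(2*(3*sqrt(3)))*62)) = 1/(6398 + (-20 - 24*sqrt(3) + 496 + 4*(6*sqrt(3))*62)) = 1/(6398 + (-20 - 24*sqrt(3) + 496 + 1488*sqrt(3))) = 1/(6398 + (476 + 1464*sqrt(3))) = 1/(6874 + 1464*sqrt(3))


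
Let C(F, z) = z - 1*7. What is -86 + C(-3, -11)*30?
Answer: -626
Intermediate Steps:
C(F, z) = -7 + z (C(F, z) = z - 7 = -7 + z)
-86 + C(-3, -11)*30 = -86 + (-7 - 11)*30 = -86 - 18*30 = -86 - 540 = -626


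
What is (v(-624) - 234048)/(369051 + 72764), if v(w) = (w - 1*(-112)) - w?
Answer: -233936/441815 ≈ -0.52949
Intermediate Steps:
v(w) = 112 (v(w) = (w + 112) - w = (112 + w) - w = 112)
(v(-624) - 234048)/(369051 + 72764) = (112 - 234048)/(369051 + 72764) = -233936/441815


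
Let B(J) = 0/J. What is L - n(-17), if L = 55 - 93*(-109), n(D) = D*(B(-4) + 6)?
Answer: 10294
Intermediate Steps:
B(J) = 0
n(D) = 6*D (n(D) = D*(0 + 6) = D*6 = 6*D)
L = 10192 (L = 55 + 10137 = 10192)
L - n(-17) = 10192 - 6*(-17) = 10192 - 1*(-102) = 10192 + 102 = 10294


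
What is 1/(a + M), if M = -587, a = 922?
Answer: 1/335 ≈ 0.0029851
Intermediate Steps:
1/(a + M) = 1/(922 - 587) = 1/335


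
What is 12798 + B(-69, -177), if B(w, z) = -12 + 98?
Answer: 12884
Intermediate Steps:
B(w, z) = 86
12798 + B(-69, -177) = 12798 + 86 = 12884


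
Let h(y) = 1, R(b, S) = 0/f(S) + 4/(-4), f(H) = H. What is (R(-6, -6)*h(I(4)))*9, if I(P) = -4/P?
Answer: -9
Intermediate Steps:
R(b, S) = -1 (R(b, S) = 0/S + 4/(-4) = 0 + 4*(-1/4) = 0 - 1 = -1)
(R(-6, -6)*h(I(4)))*9 = -1*1*9 = -1*9 = -9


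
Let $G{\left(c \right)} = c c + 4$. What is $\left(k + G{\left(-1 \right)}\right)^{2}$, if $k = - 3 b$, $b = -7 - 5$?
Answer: $1681$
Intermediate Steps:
$b = -12$ ($b = -7 - 5 = -12$)
$G{\left(c \right)} = 4 + c^{2}$ ($G{\left(c \right)} = c^{2} + 4 = 4 + c^{2}$)
$k = 36$ ($k = \left(-3\right) \left(-12\right) = 36$)
$\left(k + G{\left(-1 \right)}\right)^{2} = \left(36 + \left(4 + \left(-1\right)^{2}\right)\right)^{2} = \left(36 + \left(4 + 1\right)\right)^{2} = \left(36 + 5\right)^{2} = 41^{2} = 1681$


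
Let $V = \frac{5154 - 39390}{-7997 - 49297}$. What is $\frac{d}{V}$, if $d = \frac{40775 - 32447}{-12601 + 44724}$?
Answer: $\frac{4418004}{10182991} \approx 0.43386$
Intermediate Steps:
$d = \frac{8328}{32123} \approx 0.25925$
$V = \frac{634}{1061}$ ($V = - \frac{34236}{-57294} = \left(-34236\right) \left(- \frac{1}{57294}\right) = \frac{634}{1061} \approx 0.59755$)
$\frac{d}{V} = \frac{8328}{32123 \cdot \frac{634}{1061}} = \frac{8328}{32123} \cdot \frac{1061}{634} = \frac{4418004}{10182991}$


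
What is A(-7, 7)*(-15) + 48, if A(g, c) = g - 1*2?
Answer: 183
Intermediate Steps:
A(g, c) = -2 + g (A(g, c) = g - 2 = -2 + g)
A(-7, 7)*(-15) + 48 = (-2 - 7)*(-15) + 48 = -9*(-15) + 48 = 135 + 48 = 183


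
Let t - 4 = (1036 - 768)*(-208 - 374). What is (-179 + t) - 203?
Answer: -156354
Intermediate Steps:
t = -155972 (t = 4 + (1036 - 768)*(-208 - 374) = 4 + 268*(-582) = 4 - 155976 = -155972)
(-179 + t) - 203 = (-179 - 155972) - 203 = -156151 - 203 = -156354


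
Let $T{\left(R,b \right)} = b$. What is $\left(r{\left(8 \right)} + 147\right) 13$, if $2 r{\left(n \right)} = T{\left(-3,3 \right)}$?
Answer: $\frac{3861}{2} \approx 1930.5$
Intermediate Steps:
$r{\left(n \right)} = \frac{3}{2}$ ($r{\left(n \right)} = \frac{1}{2} \cdot 3 = \frac{3}{2}$)
$\left(r{\left(8 \right)} + 147\right) 13 = \left(\frac{3}{2} + 147\right) 13 = \frac{297}{2} \cdot 13 = \frac{3861}{2}$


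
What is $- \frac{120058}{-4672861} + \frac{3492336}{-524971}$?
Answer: $- \frac{16256173724978}{2453116512031} \approx -6.6267$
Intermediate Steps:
$- \frac{120058}{-4672861} + \frac{3492336}{-524971} = \left(-120058\right) \left(- \frac{1}{4672861}\right) + 3492336 \left(- \frac{1}{524971}\right) = \frac{120058}{4672861} - \frac{3492336}{524971} = - \frac{16256173724978}{2453116512031}$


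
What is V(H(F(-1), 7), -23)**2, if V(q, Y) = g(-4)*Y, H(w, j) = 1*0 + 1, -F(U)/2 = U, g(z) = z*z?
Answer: 135424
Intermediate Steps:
g(z) = z**2
F(U) = -2*U
H(w, j) = 1 (H(w, j) = 0 + 1 = 1)
V(q, Y) = 16*Y (V(q, Y) = (-4)**2*Y = 16*Y)
V(H(F(-1), 7), -23)**2 = (16*(-23))**2 = (-368)**2 = 135424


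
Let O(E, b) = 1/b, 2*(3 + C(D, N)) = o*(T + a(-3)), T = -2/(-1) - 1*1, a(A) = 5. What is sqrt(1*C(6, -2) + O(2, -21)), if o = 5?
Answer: sqrt(5271)/21 ≈ 3.4572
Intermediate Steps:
T = 1 (T = -2*(-1) - 1 = 2 - 1 = 1)
C(D, N) = 12 (C(D, N) = -3 + (5*(1 + 5))/2 = -3 + (5*6)/2 = -3 + (1/2)*30 = -3 + 15 = 12)
sqrt(1*C(6, -2) + O(2, -21)) = sqrt(1*12 + 1/(-21)) = sqrt(12 - 1/21) = sqrt(251/21) = sqrt(5271)/21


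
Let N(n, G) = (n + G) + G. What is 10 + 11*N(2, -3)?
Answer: -34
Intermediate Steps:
N(n, G) = n + 2*G (N(n, G) = (G + n) + G = n + 2*G)
10 + 11*N(2, -3) = 10 + 11*(2 + 2*(-3)) = 10 + 11*(2 - 6) = 10 + 11*(-4) = 10 - 44 = -34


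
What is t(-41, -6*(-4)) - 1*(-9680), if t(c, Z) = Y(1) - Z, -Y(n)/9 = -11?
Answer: 9755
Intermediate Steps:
Y(n) = 99 (Y(n) = -9*(-11) = 99)
t(c, Z) = 99 - Z
t(-41, -6*(-4)) - 1*(-9680) = (99 - (-6)*(-4)) - 1*(-9680) = (99 - 1*24) + 9680 = (99 - 24) + 9680 = 75 + 9680 = 9755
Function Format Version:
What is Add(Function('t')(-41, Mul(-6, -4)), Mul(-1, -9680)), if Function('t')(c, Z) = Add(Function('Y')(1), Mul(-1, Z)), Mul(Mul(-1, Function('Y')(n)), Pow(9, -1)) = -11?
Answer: 9755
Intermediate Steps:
Function('Y')(n) = 99 (Function('Y')(n) = Mul(-9, -11) = 99)
Function('t')(c, Z) = Add(99, Mul(-1, Z))
Add(Function('t')(-41, Mul(-6, -4)), Mul(-1, -9680)) = Add(Add(99, Mul(-1, Mul(-6, -4))), Mul(-1, -9680)) = Add(Add(99, Mul(-1, 24)), 9680) = Add(Add(99, -24), 9680) = Add(75, 9680) = 9755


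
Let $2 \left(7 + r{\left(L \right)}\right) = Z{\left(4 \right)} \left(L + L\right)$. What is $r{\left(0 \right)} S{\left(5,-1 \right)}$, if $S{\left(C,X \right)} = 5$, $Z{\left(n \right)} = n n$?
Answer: $-35$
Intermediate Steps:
$Z{\left(n \right)} = n^{2}$
$r{\left(L \right)} = -7 + 16 L$ ($r{\left(L \right)} = -7 + \frac{4^{2} \left(L + L\right)}{2} = -7 + \frac{16 \cdot 2 L}{2} = -7 + \frac{32 L}{2} = -7 + 16 L$)
$r{\left(0 \right)} S{\left(5,-1 \right)} = \left(-7 + 16 \cdot 0\right) 5 = \left(-7 + 0\right) 5 = \left(-7\right) 5 = -35$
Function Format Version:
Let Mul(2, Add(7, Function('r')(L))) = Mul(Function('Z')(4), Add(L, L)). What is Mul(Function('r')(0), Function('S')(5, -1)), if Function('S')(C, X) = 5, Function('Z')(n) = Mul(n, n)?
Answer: -35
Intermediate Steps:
Function('Z')(n) = Pow(n, 2)
Function('r')(L) = Add(-7, Mul(16, L)) (Function('r')(L) = Add(-7, Mul(Rational(1, 2), Mul(Pow(4, 2), Add(L, L)))) = Add(-7, Mul(Rational(1, 2), Mul(16, Mul(2, L)))) = Add(-7, Mul(Rational(1, 2), Mul(32, L))) = Add(-7, Mul(16, L)))
Mul(Function('r')(0), Function('S')(5, -1)) = Mul(Add(-7, Mul(16, 0)), 5) = Mul(Add(-7, 0), 5) = Mul(-7, 5) = -35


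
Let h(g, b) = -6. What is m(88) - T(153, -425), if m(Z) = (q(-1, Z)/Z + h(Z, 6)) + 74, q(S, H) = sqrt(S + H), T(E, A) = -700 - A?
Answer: 343 + sqrt(87)/88 ≈ 343.11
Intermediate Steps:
q(S, H) = sqrt(H + S)
m(Z) = 68 + sqrt(-1 + Z)/Z (m(Z) = (sqrt(Z - 1)/Z - 6) + 74 = (sqrt(-1 + Z)/Z - 6) + 74 = (-6 + sqrt(-1 + Z)/Z) + 74 = 68 + sqrt(-1 + Z)/Z)
m(88) - T(153, -425) = (68 + sqrt(-1 + 88)/88) - (-700 - 1*(-425)) = (68 + sqrt(87)/88) - (-700 + 425) = (68 + sqrt(87)/88) - 1*(-275) = (68 + sqrt(87)/88) + 275 = 343 + sqrt(87)/88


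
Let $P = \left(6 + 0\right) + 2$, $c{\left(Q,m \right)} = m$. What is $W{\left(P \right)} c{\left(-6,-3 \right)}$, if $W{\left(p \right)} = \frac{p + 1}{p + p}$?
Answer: $- \frac{27}{16} \approx -1.6875$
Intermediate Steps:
$P = 8$ ($P = 6 + 2 = 8$)
$W{\left(p \right)} = \frac{1 + p}{2 p}$
$W{\left(P \right)} c{\left(-6,-3 \right)} = \frac{1 + 8}{2 \cdot 8} \left(-3\right) = \frac{1}{2} \cdot \frac{1}{8} \cdot 9 \left(-3\right) = \frac{9}{16} \left(-3\right) = - \frac{27}{16}$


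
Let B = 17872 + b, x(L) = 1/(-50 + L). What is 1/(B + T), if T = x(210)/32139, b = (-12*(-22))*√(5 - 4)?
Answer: 5142240/93259664641 ≈ 5.5139e-5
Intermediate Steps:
b = 264 (b = 264*√1 = 264*1 = 264)
B = 18136 (B = 17872 + 264 = 18136)
T = 1/5142240 (T = 1/((-50 + 210)*32139) = (1/32139)/160 = (1/160)*(1/32139) = 1/5142240 ≈ 1.9447e-7)
1/(B + T) = 1/(18136 + 1/5142240) = 1/(93259664641/5142240) = 5142240/93259664641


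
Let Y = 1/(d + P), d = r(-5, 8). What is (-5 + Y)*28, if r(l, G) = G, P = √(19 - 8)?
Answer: -7196/53 - 28*√11/53 ≈ -137.53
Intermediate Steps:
P = √11 ≈ 3.3166
d = 8
Y = 1/(8 + √11) ≈ 0.088366
(-5 + Y)*28 = (-5 + (8/53 - √11/53))*28 = (-257/53 - √11/53)*28 = -7196/53 - 28*√11/53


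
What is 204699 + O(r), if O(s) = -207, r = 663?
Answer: 204492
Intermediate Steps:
204699 + O(r) = 204699 - 207 = 204492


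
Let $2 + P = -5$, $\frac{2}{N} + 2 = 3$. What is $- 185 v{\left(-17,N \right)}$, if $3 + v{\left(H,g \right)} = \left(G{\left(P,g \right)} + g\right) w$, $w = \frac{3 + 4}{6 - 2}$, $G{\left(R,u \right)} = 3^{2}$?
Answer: $- \frac{12025}{4} \approx -3006.3$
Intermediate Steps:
$N = 2$ ($N = \frac{2}{-2 + 3} = \frac{2}{1} = 2 \cdot 1 = 2$)
$P = -7$ ($P = -2 - 5 = -7$)
$G{\left(R,u \right)} = 9$
$w = \frac{7}{4} \approx 1.75$
$v{\left(H,g \right)} = \frac{51}{4} + \frac{7 g}{4}$ ($v{\left(H,g \right)} = -3 + \left(9 + g\right) \frac{7}{4} = -3 + \left(\frac{63}{4} + \frac{7 g}{4}\right) = \frac{51}{4} + \frac{7 g}{4}$)
$- 185 v{\left(-17,N \right)} = - 185 \left(\frac{51}{4} + \frac{7}{4} \cdot 2\right) = - 185 \left(\frac{51}{4} + \frac{7}{2}\right) = \left(-185\right) \frac{65}{4} = - \frac{12025}{4}$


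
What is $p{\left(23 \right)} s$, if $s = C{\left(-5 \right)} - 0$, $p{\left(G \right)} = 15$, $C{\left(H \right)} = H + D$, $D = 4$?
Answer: $-15$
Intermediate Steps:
$C{\left(H \right)} = 4 + H$ ($C{\left(H \right)} = H + 4 = 4 + H$)
$s = -1$ ($s = \left(4 - 5\right) - 0 = -1 + 0 = -1$)
$p{\left(23 \right)} s = 15 \left(-1\right) = -15$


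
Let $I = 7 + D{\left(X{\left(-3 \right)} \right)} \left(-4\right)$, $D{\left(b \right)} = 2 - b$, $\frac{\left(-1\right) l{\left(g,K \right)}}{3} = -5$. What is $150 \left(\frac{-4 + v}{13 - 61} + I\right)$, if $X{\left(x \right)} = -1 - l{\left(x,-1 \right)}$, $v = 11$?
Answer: $- \frac{78175}{8} \approx -9771.9$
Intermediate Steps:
$l{\left(g,K \right)} = 15$ ($l{\left(g,K \right)} = \left(-3\right) \left(-5\right) = 15$)
$X{\left(x \right)} = -16$ ($X{\left(x \right)} = -1 - 15 = -16$)
$I = -65$ ($I = 7 + \left(2 - -16\right) \left(-4\right) = 7 + \left(2 + 16\right) \left(-4\right) = 7 + 18 \left(-4\right) = 7 - 72 = -65$)
$150 \left(\frac{-4 + v}{13 - 61} + I\right) = 150 \left(\frac{-4 + 11}{13 - 61} - 65\right) = 150 \left(\frac{7}{-48} - 65\right) = 150 \left(7 \left(- \frac{1}{48}\right) - 65\right) = 150 \left(- \frac{7}{48} - 65\right) = 150 \left(- \frac{3127}{48}\right) = - \frac{78175}{8}$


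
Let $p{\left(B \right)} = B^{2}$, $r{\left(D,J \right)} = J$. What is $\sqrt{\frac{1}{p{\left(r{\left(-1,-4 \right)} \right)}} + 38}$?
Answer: $\frac{\sqrt{609}}{4} \approx 6.1695$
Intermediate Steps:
$\sqrt{\frac{1}{p{\left(r{\left(-1,-4 \right)} \right)}} + 38} = \sqrt{\frac{1}{\left(-4\right)^{2}} + 38} = \sqrt{\frac{1}{16} + 38} = \sqrt{\frac{609}{16}} = \frac{\sqrt{609}}{4}$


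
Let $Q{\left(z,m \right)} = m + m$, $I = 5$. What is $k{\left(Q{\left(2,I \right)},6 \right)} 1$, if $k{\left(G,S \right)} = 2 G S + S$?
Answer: $126$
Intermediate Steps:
$Q{\left(z,m \right)} = 2 m$
$k{\left(G,S \right)} = S + 2 G S$ ($k{\left(G,S \right)} = 2 G S + S = S + 2 G S$)
$k{\left(Q{\left(2,I \right)},6 \right)} 1 = 6 \left(1 + 2 \cdot 2 \cdot 5\right) 1 = 6 \left(1 + 2 \cdot 10\right) 1 = 6 \left(1 + 20\right) 1 = 6 \cdot 21 \cdot 1 = 126 \cdot 1 = 126$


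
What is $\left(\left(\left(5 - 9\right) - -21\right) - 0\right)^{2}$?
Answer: $289$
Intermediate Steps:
$\left(\left(\left(5 - 9\right) - -21\right) - 0\right)^{2} = \left(\left(\left(5 - 9\right) + 21\right) + 0\right)^{2} = \left(\left(-4 + 21\right) + 0\right)^{2} = \left(17 + 0\right)^{2} = 17^{2} = 289$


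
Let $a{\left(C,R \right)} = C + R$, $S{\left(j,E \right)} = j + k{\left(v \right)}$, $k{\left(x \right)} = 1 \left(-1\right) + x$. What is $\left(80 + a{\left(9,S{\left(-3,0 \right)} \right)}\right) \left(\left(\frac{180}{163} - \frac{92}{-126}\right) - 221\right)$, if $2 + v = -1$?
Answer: $- \frac{184550102}{10269} \approx -17972.0$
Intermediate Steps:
$v = -3$ ($v = -2 - 1 = -3$)
$k{\left(x \right)} = -1 + x$
$S{\left(j,E \right)} = -4 + j$ ($S{\left(j,E \right)} = j - 4 = -4 + j$)
$\left(80 + a{\left(9,S{\left(-3,0 \right)} \right)}\right) \left(\left(\frac{180}{163} - \frac{92}{-126}\right) - 221\right) = \left(80 + \left(9 - 7\right)\right) \left(\left(\frac{180}{163} - \frac{92}{-126}\right) - 221\right) = \left(80 + \left(9 - 7\right)\right) \left(\left(180 \cdot \frac{1}{163} - - \frac{46}{63}\right) - 221\right) = \left(80 + 2\right) \left(\left(\frac{180}{163} + \frac{46}{63}\right) - 221\right) = 82 \left(\frac{18838}{10269} - 221\right) = 82 \left(- \frac{2250611}{10269}\right) = - \frac{184550102}{10269}$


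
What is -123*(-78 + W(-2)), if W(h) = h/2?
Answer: 9717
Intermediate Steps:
W(h) = h/2 (W(h) = h*(½) = h/2)
-123*(-78 + W(-2)) = -123*(-78 + (½)*(-2)) = -123*(-78 - 1) = -123*(-79) = 9717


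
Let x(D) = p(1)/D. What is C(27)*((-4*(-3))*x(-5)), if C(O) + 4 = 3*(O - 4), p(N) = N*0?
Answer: 0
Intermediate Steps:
p(N) = 0
C(O) = -16 + 3*O (C(O) = -4 + 3*(O - 4) = -4 + 3*(-4 + O) = -4 + (-12 + 3*O) = -16 + 3*O)
x(D) = 0 (x(D) = 0/D = 0)
C(27)*((-4*(-3))*x(-5)) = (-16 + 3*27)*(-4*(-3)*0) = (-16 + 81)*(12*0) = 65*0 = 0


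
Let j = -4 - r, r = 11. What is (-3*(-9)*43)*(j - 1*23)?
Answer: -44118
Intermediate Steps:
j = -15 (j = -4 - 1*11 = -4 - 11 = -15)
(-3*(-9)*43)*(j - 1*23) = (-3*(-9)*43)*(-15 - 1*23) = (27*43)*(-15 - 23) = 1161*(-38) = -44118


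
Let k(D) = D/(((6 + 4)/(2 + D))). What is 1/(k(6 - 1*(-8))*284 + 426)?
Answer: 5/33938 ≈ 0.00014733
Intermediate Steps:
k(D) = D*(1/5 + D/10) (k(D) = D/((10/(2 + D))) = D*(1/5 + D/10))
1/(k(6 - 1*(-8))*284 + 426) = 1/(((6 - 1*(-8))*(2 + (6 - 1*(-8)))/10)*284 + 426) = 1/(((6 + 8)*(2 + (6 + 8))/10)*284 + 426) = 1/(((1/10)*14*(2 + 14))*284 + 426) = 1/(((1/10)*14*16)*284 + 426) = 1/((112/5)*284 + 426) = 1/(31808/5 + 426) = 1/(33938/5) = 5/33938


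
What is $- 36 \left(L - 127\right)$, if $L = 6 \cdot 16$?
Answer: $1116$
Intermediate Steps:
$L = 96$
$- 36 \left(L - 127\right) = - 36 \left(96 - 127\right) = \left(-36\right) \left(-31\right) = 1116$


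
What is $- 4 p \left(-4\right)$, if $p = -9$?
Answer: $-144$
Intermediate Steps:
$- 4 p \left(-4\right) = \left(-4\right) \left(-9\right) \left(-4\right) = 36 \left(-4\right) = -144$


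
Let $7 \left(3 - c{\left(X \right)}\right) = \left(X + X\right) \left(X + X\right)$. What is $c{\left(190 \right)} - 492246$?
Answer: $- \frac{3590101}{7} \approx -5.1287 \cdot 10^{5}$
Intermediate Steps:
$c{\left(X \right)} = 3 - \frac{4 X^{2}}{7}$ ($c{\left(X \right)} = 3 - \frac{\left(X + X\right) \left(X + X\right)}{7} = 3 - \frac{2 X 2 X}{7} = 3 - \frac{4 X^{2}}{7}$)
$c{\left(190 \right)} - 492246 = \left(3 - \frac{4 \cdot 190^{2}}{7}\right) - 492246 = \left(3 - \frac{144400}{7}\right) - 492246 = - \frac{144379}{7} - 492246 = - \frac{3590101}{7}$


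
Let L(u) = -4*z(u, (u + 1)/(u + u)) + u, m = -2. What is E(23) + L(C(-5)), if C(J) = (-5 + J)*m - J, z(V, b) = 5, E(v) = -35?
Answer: -30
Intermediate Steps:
C(J) = 10 - 3*J (C(J) = (-5 + J)*(-2) - J = (10 - 2*J) - J = 10 - 3*J)
L(u) = -20 + u (L(u) = -4*5 + u = -20 + u)
E(23) + L(C(-5)) = -35 + (-20 + (10 - 3*(-5))) = -35 + (-20 + (10 + 15)) = -35 + (-20 + 25) = -35 + 5 = -30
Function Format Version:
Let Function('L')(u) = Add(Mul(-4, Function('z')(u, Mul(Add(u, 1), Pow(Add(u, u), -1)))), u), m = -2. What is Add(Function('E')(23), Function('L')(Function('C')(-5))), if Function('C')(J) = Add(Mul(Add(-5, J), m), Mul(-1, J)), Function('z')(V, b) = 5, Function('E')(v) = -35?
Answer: -30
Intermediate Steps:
Function('C')(J) = Add(10, Mul(-3, J)) (Function('C')(J) = Add(Mul(Add(-5, J), -2), Mul(-1, J)) = Add(Add(10, Mul(-2, J)), Mul(-1, J)) = Add(10, Mul(-3, J)))
Function('L')(u) = Add(-20, u) (Function('L')(u) = Add(Mul(-4, 5), u) = Add(-20, u))
Add(Function('E')(23), Function('L')(Function('C')(-5))) = Add(-35, Add(-20, Add(10, Mul(-3, -5)))) = Add(-35, Add(-20, Add(10, 15))) = Add(-35, Add(-20, 25)) = Add(-35, 5) = -30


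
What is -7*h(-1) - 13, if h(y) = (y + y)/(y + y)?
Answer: -20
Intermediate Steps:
h(y) = 1 (h(y) = (2*y)/((2*y)) = (2*y)*(1/(2*y)) = 1)
-7*h(-1) - 13 = -7*1 - 13 = -7 - 13 = -20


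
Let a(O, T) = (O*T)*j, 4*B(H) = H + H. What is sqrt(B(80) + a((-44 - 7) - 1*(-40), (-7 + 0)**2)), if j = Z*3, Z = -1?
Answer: sqrt(1657) ≈ 40.706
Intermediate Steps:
B(H) = H/2 (B(H) = (H + H)/4 = (2*H)/4 = H/2)
j = -3 (j = -1*3 = -3)
a(O, T) = -3*O*T (a(O, T) = (O*T)*(-3) = -3*O*T)
sqrt(B(80) + a((-44 - 7) - 1*(-40), (-7 + 0)**2)) = sqrt((1/2)*80 - 3*((-44 - 7) - 1*(-40))*(-7 + 0)**2) = sqrt(40 - 3*(-51 + 40)*(-7)**2) = sqrt(40 - 3*(-11)*49) = sqrt(40 + 1617) = sqrt(1657)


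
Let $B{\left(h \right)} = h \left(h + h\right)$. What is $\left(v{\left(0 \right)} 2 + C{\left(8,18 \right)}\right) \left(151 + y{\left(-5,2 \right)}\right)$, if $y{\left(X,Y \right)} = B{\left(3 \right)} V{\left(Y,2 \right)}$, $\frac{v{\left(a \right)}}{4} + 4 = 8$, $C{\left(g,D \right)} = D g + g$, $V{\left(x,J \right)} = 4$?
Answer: $41032$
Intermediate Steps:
$C{\left(g,D \right)} = g + D g$
$v{\left(a \right)} = 16$ ($v{\left(a \right)} = -16 + 4 \cdot 8 = -16 + 32 = 16$)
$B{\left(h \right)} = 2 h^{2}$ ($B{\left(h \right)} = h 2 h = 2 h^{2}$)
$y{\left(X,Y \right)} = 72$ ($y{\left(X,Y \right)} = 2 \cdot 3^{2} \cdot 4 = 2 \cdot 9 \cdot 4 = 18 \cdot 4 = 72$)
$\left(v{\left(0 \right)} 2 + C{\left(8,18 \right)}\right) \left(151 + y{\left(-5,2 \right)}\right) = \left(16 \cdot 2 + 8 \left(1 + 18\right)\right) \left(151 + 72\right) = \left(32 + 8 \cdot 19\right) 223 = \left(32 + 152\right) 223 = 184 \cdot 223 = 41032$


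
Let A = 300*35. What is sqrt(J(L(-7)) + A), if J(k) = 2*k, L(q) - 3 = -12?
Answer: sqrt(10482) ≈ 102.38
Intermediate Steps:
L(q) = -9 (L(q) = 3 - 12 = -9)
A = 10500
sqrt(J(L(-7)) + A) = sqrt(2*(-9) + 10500) = sqrt(-18 + 10500) = sqrt(10482)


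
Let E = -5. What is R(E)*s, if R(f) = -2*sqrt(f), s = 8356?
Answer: -16712*I*sqrt(5) ≈ -37369.0*I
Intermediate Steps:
R(E)*s = -2*I*sqrt(5)*8356 = -16712*I*sqrt(5)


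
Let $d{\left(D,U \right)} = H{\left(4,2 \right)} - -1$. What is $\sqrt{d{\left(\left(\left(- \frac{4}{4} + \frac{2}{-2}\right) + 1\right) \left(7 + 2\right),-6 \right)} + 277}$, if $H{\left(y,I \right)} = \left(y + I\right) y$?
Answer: $\sqrt{302} \approx 17.378$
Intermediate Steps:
$H{\left(y,I \right)} = y \left(I + y\right)$ ($H{\left(y,I \right)} = \left(I + y\right) y = y \left(I + y\right)$)
$d{\left(D,U \right)} = 25$ ($d{\left(D,U \right)} = 4 \left(2 + 4\right) - -1 = 4 \cdot 6 + 1 = 24 + 1 = 25$)
$\sqrt{d{\left(\left(\left(- \frac{4}{4} + \frac{2}{-2}\right) + 1\right) \left(7 + 2\right),-6 \right)} + 277} = \sqrt{25 + 277} = \sqrt{302}$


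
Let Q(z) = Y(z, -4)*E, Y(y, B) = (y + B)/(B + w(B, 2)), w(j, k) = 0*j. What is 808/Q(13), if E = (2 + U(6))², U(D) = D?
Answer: -101/18 ≈ -5.6111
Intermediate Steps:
w(j, k) = 0
Y(y, B) = (B + y)/B (Y(y, B) = (y + B)/(B + 0) = (B + y)/B)
E = 64 (E = (2 + 6)² = 8² = 64)
Q(z) = 64 - 16*z (Q(z) = ((-4 + z)/(-4))*64 = -(-4 + z)/4*64 = (1 - z/4)*64 = 64 - 16*z)
808/Q(13) = 808/(64 - 16*13) = 808/(64 - 208) = 808/(-144) = 808*(-1/144) = -101/18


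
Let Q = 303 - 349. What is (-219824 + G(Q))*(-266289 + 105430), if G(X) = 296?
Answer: 35313054552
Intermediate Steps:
Q = -46
(-219824 + G(Q))*(-266289 + 105430) = (-219824 + 296)*(-266289 + 105430) = -219528*(-160859) = 35313054552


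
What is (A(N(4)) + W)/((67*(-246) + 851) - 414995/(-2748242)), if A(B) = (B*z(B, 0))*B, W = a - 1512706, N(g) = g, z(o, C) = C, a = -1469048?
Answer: 130072723436/681862789 ≈ 190.76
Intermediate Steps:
W = -2981754 (W = -1469048 - 1512706 = -2981754)
A(B) = 0 (A(B) = (B*0)*B = 0*B = 0)
(A(N(4)) + W)/((67*(-246) + 851) - 414995/(-2748242)) = (0 - 2981754)/((67*(-246) + 851) - 414995/(-2748242)) = -2981754/((-16482 + 851) - 414995*(-1/2748242)) = -2981754/(-15631 + 59285/392606) = -2981754/(-6136765101/392606) = -2981754*(-392606/6136765101) = 130072723436/681862789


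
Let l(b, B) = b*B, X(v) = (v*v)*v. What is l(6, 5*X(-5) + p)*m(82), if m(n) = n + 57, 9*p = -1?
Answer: -1564028/3 ≈ -5.2134e+5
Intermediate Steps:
p = -1/9 (p = (1/9)*(-1) = -1/9 ≈ -0.11111)
m(n) = 57 + n
X(v) = v**3 (X(v) = v**2*v = v**3)
l(b, B) = B*b
l(6, 5*X(-5) + p)*m(82) = ((5*(-5)**3 - 1/9)*6)*(57 + 82) = ((5*(-125) - 1/9)*6)*139 = ((-625 - 1/9)*6)*139 = -5626/9*6*139 = -11252/3*139 = -1564028/3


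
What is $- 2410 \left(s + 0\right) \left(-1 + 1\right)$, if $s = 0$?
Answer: $0$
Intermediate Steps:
$- 2410 \left(s + 0\right) \left(-1 + 1\right) = - 2410 \left(0 + 0\right) \left(-1 + 1\right) = - 2410 \cdot 0 \cdot 0 = \left(-2410\right) 0 = 0$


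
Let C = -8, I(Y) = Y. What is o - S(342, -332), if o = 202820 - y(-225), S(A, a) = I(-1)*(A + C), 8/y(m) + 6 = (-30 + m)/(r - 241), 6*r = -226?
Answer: 863614342/4251 ≈ 2.0316e+5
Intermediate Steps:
r = -113/3 (r = (1/6)*(-226) = -113/3 ≈ -37.667)
y(m) = 8/(-2463/418 - 3*m/836) (y(m) = 8/(-6 + (-30 + m)/(-113/3 - 241)) = 8/(-6 + (-30 + m)/(-836/3)) = 8/(-6 + (-30 + m)*(-3/836)) = 8/(-6 + (45/418 - 3*m/836)) = 8/(-2463/418 - 3*m/836))
S(A, a) = 8 - A (S(A, a) = -(A - 8) = -(-8 + A) = 8 - A)
o = 862194508/4251 (o = 202820 - (-6688)/(4926 + 3*(-225)) = 202820 - (-6688)/(4926 - 675) = 202820 - (-6688)/4251 = 202820 - 1*(-6688/4251) = 202820 + 6688/4251 = 862194508/4251 ≈ 2.0282e+5)
o - S(342, -332) = 862194508/4251 - (8 - 1*342) = 862194508/4251 - (8 - 342) = 862194508/4251 - 1*(-334) = 862194508/4251 + 334 = 863614342/4251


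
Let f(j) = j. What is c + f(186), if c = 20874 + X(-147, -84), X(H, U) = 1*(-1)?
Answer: 21059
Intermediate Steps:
X(H, U) = -1
c = 20873 (c = 20874 - 1 = 20873)
c + f(186) = 20873 + 186 = 21059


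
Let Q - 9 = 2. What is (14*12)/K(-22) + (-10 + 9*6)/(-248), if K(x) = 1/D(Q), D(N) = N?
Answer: 114565/62 ≈ 1847.8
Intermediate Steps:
Q = 11 (Q = 9 + 2 = 11)
K(x) = 1/11
(14*12)/K(-22) + (-10 + 9*6)/(-248) = (14*12)/(1/11) + (-10 + 9*6)/(-248) = 168*11 + (-10 + 54)*(-1/248) = 1848 + 44*(-1/248) = 1848 - 11/62 = 114565/62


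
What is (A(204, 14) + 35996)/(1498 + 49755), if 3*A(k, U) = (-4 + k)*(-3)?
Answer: 35796/51253 ≈ 0.69842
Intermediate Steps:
A(k, U) = 4 - k (A(k, U) = ((-4 + k)*(-3))/3 = (12 - 3*k)/3 = 4 - k)
(A(204, 14) + 35996)/(1498 + 49755) = ((4 - 1*204) + 35996)/(1498 + 49755) = ((4 - 204) + 35996)/51253 = (-200 + 35996)*(1/51253) = 35796*(1/51253) = 35796/51253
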